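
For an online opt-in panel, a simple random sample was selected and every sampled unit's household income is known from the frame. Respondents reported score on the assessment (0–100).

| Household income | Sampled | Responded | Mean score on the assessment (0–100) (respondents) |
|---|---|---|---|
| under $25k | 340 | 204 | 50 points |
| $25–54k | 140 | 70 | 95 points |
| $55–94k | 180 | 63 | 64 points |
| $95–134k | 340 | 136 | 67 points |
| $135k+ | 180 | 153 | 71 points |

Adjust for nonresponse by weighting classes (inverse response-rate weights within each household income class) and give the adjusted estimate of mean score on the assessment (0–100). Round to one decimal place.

65.6

Class response rates: under $25k 204/340 = 60%, $25–54k 70/140 = 50%, $55–94k 63/180 = 35%, $95–134k 136/340 = 40%, $135k+ 153/180 = 85%.
Each respondent's weight = sampled/responded in their class; summing within a class gives n_sampled, so:
  under $25k: 340 × 50 = 17,000
  $25–54k: 140 × 95 = 13,300
  $55–94k: 180 × 64 = 11,520
  $95–134k: 340 × 67 = 22,780
  $135k+: 180 × 71 = 12,780
Adjusted estimate = 77,380 / 1,180 = 65.5763 → 65.6.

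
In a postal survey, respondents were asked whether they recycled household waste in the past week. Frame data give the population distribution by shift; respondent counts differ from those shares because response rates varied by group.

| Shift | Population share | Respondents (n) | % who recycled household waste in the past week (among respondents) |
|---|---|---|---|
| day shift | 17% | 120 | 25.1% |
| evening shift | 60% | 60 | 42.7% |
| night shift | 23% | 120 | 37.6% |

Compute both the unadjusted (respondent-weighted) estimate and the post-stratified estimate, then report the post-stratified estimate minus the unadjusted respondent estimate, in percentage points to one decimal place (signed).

Naive respondent-only estimate (weights = respondent counts):
  (120/300)×25.1 + (60/300)×42.7 + (120/300)×37.6 = 33.62%
Post-stratified estimate weights by population shares:
  0.17×25.1 + 0.6×42.7 + 0.23×37.6 = 38.535%
Difference = 38.535 − 33.62 = 4.915 pp.

+4.9 percentage points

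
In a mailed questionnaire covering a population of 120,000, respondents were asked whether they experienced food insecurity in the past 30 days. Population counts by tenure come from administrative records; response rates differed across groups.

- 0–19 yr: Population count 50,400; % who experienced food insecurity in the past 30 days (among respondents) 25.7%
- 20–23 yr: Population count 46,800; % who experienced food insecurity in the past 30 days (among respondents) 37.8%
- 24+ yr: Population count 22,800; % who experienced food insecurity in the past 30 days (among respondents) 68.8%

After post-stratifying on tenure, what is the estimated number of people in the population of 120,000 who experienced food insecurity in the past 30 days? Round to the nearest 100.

46,300

Each cell contributes its population count × the respondent rate:
  0–19 yr: 50,400 × 25.7% = 12952.8
  20–23 yr: 46,800 × 37.8% = 17690.4
  24+ yr: 22,800 × 68.8% = 15686.4
Estimated total = 46329.6 → 46,300.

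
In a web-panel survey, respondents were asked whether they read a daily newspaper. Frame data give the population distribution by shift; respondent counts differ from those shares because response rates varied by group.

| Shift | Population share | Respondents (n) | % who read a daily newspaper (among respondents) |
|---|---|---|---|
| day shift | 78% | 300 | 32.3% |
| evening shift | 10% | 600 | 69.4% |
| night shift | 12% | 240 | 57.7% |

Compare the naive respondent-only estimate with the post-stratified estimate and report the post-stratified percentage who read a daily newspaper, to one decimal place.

39.1%

Without adjustment, the pooled respondent share is:
  (300/1140)×32.3 + (600/1140)×69.4 + (240/1140)×57.7 = 57.1737%
Reweighting by population shift shares:
  0.78×32.3 + 0.1×69.4 + 0.12×57.7 = 39.058%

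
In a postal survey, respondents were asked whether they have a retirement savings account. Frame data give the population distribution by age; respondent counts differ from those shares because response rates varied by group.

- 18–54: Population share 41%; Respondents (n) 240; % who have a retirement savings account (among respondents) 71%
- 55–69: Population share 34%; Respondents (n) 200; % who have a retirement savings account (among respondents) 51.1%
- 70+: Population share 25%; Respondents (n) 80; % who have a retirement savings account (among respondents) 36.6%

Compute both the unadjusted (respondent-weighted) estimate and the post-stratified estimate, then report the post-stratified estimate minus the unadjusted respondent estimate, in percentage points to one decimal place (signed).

Unadjusted (pooled respondent) estimate weights by respondent counts:
  (240/520)×71 + (200/520)×51.1 + (80/520)×36.6 = 58.0538%
Reweighting by population age shares:
  0.41×71 + 0.34×51.1 + 0.25×36.6 = 55.634%
Difference = 55.634 − 58.0538 = -2.4198 pp.

-2.4 percentage points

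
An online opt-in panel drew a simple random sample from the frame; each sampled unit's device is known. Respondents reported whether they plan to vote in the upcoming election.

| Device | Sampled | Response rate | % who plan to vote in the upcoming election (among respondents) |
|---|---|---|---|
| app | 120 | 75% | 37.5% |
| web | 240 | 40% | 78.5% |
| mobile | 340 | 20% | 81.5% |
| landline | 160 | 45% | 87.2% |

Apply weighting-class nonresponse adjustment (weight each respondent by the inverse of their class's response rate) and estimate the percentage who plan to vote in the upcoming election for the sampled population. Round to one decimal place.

With weight = n_sampled/n_responded per class, the weighted class total is n_sampled:
  app: 120 × 37.5 = 4500
  web: 240 × 78.5 = 18,840
  mobile: 340 × 81.5 = 27,710
  landline: 160 × 87.2 = 13,952
Adjusted estimate = 65,002 / 860 = 75.5837 → 75.6%.

75.6%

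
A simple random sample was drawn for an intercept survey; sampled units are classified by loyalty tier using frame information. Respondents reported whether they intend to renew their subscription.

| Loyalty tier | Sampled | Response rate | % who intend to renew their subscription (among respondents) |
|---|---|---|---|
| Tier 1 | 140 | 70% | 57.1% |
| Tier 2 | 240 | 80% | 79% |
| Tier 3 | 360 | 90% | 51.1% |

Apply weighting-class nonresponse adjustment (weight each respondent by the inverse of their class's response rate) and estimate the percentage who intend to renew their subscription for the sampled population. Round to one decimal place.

61.3%

With weight = n_sampled/n_responded per class, the weighted class total is n_sampled:
  Tier 1: 140 × 57.1 = 7994
  Tier 2: 240 × 79 = 18,960
  Tier 3: 360 × 51.1 = 18,396
Adjusted estimate = 45,350 / 740 = 61.2838 → 61.3%.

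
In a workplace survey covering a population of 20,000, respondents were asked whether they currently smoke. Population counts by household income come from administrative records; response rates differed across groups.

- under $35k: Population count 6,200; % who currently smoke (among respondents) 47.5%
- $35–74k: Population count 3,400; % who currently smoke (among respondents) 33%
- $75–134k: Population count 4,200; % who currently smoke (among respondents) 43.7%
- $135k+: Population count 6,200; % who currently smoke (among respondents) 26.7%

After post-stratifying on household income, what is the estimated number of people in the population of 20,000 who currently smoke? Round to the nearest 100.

7,600

Estimated count per cell = population count × respondent percentage:
  under $35k: 6,200 × 47.5% = 2945
  $35–74k: 3,400 × 33% = 1122
  $75–134k: 4,200 × 43.7% = 1835.4
  $135k+: 6,200 × 26.7% = 1655.4
Estimated total = 7557.8 → 7,600.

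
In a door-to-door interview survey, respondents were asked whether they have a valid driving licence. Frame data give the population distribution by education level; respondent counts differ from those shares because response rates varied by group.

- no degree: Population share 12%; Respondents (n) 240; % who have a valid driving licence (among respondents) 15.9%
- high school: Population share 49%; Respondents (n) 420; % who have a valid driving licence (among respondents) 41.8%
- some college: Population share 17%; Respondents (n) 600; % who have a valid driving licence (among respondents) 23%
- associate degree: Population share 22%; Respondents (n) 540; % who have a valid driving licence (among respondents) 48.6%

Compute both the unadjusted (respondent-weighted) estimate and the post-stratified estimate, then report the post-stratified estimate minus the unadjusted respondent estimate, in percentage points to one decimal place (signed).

Without adjustment, the pooled respondent share is:
  (240/1800)×15.9 + (420/1800)×41.8 + (600/1800)×23 + (540/1800)×48.6 = 34.12%
Reweighting by population education level shares:
  0.12×15.9 + 0.49×41.8 + 0.17×23 + 0.22×48.6 = 36.992%
Difference = 36.992 − 34.12 = 2.872 pp.

+2.9 percentage points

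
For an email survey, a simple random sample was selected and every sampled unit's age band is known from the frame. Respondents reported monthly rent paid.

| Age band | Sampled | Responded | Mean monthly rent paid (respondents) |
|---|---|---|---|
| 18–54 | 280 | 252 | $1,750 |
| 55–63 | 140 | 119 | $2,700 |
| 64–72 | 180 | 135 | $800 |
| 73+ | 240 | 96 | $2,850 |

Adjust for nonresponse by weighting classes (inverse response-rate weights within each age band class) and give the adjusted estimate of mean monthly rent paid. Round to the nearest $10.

$2,020

Response rates by class: 18–54 252/280 = 90%, 55–63 119/140 = 85%, 64–72 135/180 = 75%, 73+ 96/240 = 40%.
Each respondent's weight = sampled/responded in their class; summing within a class gives n_sampled, so:
  18–54: 280 × 1750 = 490,000
  55–63: 140 × 2700 = 378,000
  64–72: 180 × 800 = 144,000
  73+: 240 × 2850 = 684,000
Adjusted estimate = 1,696,000 / 840 = 2019.05 → $2,020.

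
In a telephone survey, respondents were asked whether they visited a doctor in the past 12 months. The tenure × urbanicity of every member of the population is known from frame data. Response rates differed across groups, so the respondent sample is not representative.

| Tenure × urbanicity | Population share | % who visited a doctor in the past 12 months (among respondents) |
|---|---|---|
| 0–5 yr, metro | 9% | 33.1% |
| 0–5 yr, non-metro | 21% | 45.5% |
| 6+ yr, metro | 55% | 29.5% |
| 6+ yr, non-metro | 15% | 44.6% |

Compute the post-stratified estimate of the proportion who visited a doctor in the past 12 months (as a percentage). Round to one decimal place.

35.4%

Reweight to the known tenure × urbanicity distribution:
  0–5 yr, metro: 0.09 × 33.1 = 2.979
  0–5 yr, non-metro: 0.21 × 45.5 = 9.555
  6+ yr, metro: 0.55 × 29.5 = 16.225
  6+ yr, non-metro: 0.15 × 44.6 = 6.69
Post-stratified estimate = 35.449 → 35.4%.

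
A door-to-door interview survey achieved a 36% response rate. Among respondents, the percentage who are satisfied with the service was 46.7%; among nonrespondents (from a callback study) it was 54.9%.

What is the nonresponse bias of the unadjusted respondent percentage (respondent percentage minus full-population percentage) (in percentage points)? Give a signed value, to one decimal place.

-5.2 percentage points

Nonresponse fraction = 1 − 0.36 = 0.64.
Bias = (nonresponse fraction) × (respondent percentage − nonrespondent percentage)
     = 0.64 × (46.7 − 54.9) = 0.64 × -8.2 = -5.248.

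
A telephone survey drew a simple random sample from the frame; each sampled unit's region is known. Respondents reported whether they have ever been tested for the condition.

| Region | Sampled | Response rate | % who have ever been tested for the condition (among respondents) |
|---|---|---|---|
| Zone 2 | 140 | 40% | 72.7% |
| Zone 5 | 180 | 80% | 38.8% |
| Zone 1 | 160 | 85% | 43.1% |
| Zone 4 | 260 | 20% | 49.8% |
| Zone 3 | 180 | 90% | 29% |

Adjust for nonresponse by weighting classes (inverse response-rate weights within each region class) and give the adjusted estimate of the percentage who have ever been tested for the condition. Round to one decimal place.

45.9%

Weighting each respondent by the inverse class response rate inflates each class back to its sampled size, so the class weight is n_sampled:
  Zone 2: 140 × 72.7 = 10,178
  Zone 5: 180 × 38.8 = 6984
  Zone 1: 160 × 43.1 = 6896
  Zone 4: 260 × 49.8 = 12,948
  Zone 3: 180 × 29 = 5220
Adjusted estimate = 42,226 / 920 = 45.8978 → 45.9%.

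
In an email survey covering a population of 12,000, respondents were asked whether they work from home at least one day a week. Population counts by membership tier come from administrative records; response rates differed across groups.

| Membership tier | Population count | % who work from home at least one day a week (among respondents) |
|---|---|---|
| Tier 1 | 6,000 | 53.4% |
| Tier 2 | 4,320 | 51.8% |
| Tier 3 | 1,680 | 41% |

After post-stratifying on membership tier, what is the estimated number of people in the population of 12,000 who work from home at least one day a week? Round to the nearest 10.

Apply each group's respondent rate to its population count:
  Tier 1: 6,000 × 53.4% = 3204
  Tier 2: 4,320 × 51.8% = 2237.76
  Tier 3: 1,680 × 41% = 688.8
Estimated total = 6130.56 → 6,130.

6,130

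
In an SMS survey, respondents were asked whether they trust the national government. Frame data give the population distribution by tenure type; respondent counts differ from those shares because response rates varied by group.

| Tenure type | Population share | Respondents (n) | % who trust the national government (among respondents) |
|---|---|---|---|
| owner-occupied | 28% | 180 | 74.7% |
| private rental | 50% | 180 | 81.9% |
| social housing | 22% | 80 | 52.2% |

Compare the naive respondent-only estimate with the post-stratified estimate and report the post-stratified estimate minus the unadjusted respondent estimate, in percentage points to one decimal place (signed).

Unadjusted (pooled respondent) estimate weights by respondent counts:
  (180/440)×74.7 + (180/440)×81.9 + (80/440)×52.2 = 73.5545%
Reweighting by population tenure type shares:
  0.28×74.7 + 0.5×81.9 + 0.22×52.2 = 73.35%
Difference = 73.35 − 73.5545 = -0.2045 pp.

-0.2 percentage points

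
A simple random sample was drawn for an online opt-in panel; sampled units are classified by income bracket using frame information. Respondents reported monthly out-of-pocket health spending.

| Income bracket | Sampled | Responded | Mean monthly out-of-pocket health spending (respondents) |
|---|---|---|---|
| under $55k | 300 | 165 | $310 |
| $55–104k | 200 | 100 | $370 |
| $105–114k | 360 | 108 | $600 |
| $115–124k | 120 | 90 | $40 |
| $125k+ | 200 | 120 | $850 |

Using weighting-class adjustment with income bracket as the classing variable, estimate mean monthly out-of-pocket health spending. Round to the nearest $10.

$470

Response rates by class: under $55k 165/300 = 55%, $55–104k 100/200 = 50%, $105–114k 108/360 = 30%, $115–124k 90/120 = 75%, $125k+ 120/200 = 60%.
Each respondent's weight = sampled/responded in their class; summing within a class gives n_sampled, so:
  under $55k: 300 × 310 = 93,000
  $55–104k: 200 × 370 = 74,000
  $105–114k: 360 × 600 = 216,000
  $115–124k: 120 × 40 = 4800
  $125k+: 200 × 850 = 170,000
Adjusted estimate = 557,800 / 1,180 = 472.712 → $470.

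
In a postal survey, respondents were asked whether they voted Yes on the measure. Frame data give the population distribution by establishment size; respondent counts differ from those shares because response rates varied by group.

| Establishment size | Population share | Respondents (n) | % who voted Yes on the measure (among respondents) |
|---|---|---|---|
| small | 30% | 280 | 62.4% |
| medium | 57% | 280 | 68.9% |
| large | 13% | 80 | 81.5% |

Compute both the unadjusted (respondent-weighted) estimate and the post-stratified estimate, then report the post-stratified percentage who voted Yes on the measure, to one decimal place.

Without adjustment, the pooled respondent share is:
  (280/640)×62.4 + (280/640)×68.9 + (80/640)×81.5 = 67.6312%
Post-stratifying to population shares instead:
  0.3×62.4 + 0.57×68.9 + 0.13×81.5 = 68.588%

68.6%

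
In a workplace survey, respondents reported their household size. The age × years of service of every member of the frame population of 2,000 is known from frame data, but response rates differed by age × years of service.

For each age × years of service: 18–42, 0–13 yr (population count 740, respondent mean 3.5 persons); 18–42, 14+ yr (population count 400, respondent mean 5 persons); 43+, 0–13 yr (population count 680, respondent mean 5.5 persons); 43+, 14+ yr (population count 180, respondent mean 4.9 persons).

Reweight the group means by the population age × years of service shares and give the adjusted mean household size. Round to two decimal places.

Weight each group's respondent value by its population share:
  18–42, 0–13 yr: (740/2,000) × 3.5 = 1.295
  18–42, 14+ yr: (400/2,000) × 5 = 1
  43+, 0–13 yr: (680/2,000) × 5.5 = 1.87
  43+, 14+ yr: (180/2,000) × 4.9 = 0.441
Post-stratified estimate = 4.606 → 4.61.

4.61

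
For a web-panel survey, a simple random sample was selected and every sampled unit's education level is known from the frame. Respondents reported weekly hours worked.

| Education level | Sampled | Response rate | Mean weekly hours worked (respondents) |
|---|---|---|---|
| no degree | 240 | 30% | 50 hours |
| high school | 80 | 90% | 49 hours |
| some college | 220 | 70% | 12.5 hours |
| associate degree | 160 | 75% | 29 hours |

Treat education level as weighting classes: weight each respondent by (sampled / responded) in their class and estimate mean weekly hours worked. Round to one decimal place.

With weight = n_sampled/n_responded per class, the weighted class total is n_sampled:
  no degree: 240 × 50 = 12,000
  high school: 80 × 49 = 3920
  some college: 220 × 12.5 = 2750
  associate degree: 160 × 29 = 4640
Adjusted estimate = 23,310 / 700 = 33.3 → 33.3.

33.3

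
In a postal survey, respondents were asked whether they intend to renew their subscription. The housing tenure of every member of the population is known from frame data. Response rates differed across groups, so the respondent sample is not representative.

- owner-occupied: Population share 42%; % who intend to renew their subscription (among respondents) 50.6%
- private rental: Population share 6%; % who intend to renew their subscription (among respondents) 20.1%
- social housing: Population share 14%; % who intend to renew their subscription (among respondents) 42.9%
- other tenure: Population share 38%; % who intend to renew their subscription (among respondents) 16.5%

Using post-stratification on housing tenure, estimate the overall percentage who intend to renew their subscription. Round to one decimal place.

Each cell contributes population-share × respondent value:
  owner-occupied: 0.42 × 50.6 = 21.252
  private rental: 0.06 × 20.1 = 1.206
  social housing: 0.14 × 42.9 = 6.006
  other tenure: 0.38 × 16.5 = 6.27
Post-stratified estimate = 34.734 → 34.7%.

34.7%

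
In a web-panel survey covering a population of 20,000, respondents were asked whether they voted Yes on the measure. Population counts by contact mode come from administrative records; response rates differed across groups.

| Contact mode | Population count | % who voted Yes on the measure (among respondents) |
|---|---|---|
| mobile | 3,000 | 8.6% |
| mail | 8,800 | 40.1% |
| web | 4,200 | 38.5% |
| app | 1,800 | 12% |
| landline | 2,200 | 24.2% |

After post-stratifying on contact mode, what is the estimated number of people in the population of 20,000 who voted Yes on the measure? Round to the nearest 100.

Each cell contributes its population count × the respondent rate:
  mobile: 3,000 × 8.6% = 258
  mail: 8,800 × 40.1% = 3528.8
  web: 4,200 × 38.5% = 1617
  app: 1,800 × 12% = 216
  landline: 2,200 × 24.2% = 532.4
Estimated total = 6152.2 → 6,200.

6,200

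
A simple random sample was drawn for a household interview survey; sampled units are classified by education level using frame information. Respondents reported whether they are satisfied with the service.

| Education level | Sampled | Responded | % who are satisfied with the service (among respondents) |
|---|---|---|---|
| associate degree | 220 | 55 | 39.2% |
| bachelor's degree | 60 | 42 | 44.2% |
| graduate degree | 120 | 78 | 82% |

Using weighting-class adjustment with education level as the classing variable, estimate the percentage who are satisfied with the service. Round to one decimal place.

Class response rates: associate degree 55/220 = 25%, bachelor's degree 42/60 = 70%, graduate degree 78/120 = 65%.
Inverse-response-rate weighting restores each class to its sampled count, so class totals weight by n_sampled:
  associate degree: 220 × 39.2 = 8624
  bachelor's degree: 60 × 44.2 = 2652
  graduate degree: 120 × 82 = 9840
Adjusted estimate = 21,116 / 400 = 52.79 → 52.8%.

52.8%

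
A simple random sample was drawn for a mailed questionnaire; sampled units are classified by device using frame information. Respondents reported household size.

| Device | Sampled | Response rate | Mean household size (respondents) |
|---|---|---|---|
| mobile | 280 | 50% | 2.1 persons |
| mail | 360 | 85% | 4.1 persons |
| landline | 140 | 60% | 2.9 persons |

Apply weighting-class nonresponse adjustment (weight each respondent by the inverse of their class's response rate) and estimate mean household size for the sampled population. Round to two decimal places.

Inverse-response-rate weighting restores each class to its sampled count, so class totals weight by n_sampled:
  mobile: 280 × 2.1 = 588
  mail: 360 × 4.1 = 1476
  landline: 140 × 2.9 = 406
Adjusted estimate = 2470 / 780 = 3.16667 → 3.17.

3.17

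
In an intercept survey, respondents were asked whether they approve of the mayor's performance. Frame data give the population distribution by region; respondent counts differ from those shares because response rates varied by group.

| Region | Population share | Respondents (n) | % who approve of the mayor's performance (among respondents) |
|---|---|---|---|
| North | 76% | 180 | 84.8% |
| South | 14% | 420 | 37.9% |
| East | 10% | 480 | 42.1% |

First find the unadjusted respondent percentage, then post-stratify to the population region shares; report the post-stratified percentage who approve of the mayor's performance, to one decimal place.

74.0%

Without adjustment, the pooled respondent share is:
  (180/1080)×84.8 + (420/1080)×37.9 + (480/1080)×42.1 = 47.5833%
Post-stratified estimate weights by population shares:
  0.76×84.8 + 0.14×37.9 + 0.1×42.1 = 73.964%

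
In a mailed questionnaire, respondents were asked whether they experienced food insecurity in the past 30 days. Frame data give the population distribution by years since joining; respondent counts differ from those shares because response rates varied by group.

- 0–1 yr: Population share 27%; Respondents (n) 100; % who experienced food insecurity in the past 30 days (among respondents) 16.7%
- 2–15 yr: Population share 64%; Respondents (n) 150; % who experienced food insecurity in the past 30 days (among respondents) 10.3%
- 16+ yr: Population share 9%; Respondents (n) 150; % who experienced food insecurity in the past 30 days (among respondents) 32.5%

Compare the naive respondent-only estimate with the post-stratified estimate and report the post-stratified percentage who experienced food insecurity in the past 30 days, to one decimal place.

Naive respondent-only estimate (weights = respondent counts):
  (100/400)×16.7 + (150/400)×10.3 + (150/400)×32.5 = 20.225%
Post-stratified estimate weights by population shares:
  0.27×16.7 + 0.64×10.3 + 0.09×32.5 = 14.026%

14.0%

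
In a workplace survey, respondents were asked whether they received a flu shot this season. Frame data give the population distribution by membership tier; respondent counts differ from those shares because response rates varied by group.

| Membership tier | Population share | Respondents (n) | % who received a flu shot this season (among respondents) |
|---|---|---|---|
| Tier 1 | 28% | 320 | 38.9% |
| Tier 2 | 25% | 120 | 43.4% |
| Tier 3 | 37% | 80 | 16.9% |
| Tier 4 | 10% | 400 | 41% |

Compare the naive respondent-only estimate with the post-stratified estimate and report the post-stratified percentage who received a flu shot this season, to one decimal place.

Without adjustment, the pooled respondent share is:
  (320/920)×38.9 + (120/920)×43.4 + (80/920)×16.9 + (400/920)×41 = 38.487%
Reweighting by population membership tier shares:
  0.28×38.9 + 0.25×43.4 + 0.37×16.9 + 0.1×41 = 32.095%

32.1%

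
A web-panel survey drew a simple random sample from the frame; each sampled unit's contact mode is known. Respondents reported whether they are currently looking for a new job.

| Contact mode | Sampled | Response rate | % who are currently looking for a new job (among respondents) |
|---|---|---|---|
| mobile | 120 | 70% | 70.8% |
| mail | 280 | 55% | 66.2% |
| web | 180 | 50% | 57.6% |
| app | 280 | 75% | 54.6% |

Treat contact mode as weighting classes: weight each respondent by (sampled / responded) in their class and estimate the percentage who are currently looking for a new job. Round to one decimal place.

Each respondent's weight = sampled/responded in their class; summing within a class gives n_sampled, so:
  mobile: 120 × 70.8 = 8496
  mail: 280 × 66.2 = 18,536
  web: 180 × 57.6 = 10,368
  app: 280 × 54.6 = 15,288
Adjusted estimate = 52,688 / 860 = 61.2651 → 61.3%.

61.3%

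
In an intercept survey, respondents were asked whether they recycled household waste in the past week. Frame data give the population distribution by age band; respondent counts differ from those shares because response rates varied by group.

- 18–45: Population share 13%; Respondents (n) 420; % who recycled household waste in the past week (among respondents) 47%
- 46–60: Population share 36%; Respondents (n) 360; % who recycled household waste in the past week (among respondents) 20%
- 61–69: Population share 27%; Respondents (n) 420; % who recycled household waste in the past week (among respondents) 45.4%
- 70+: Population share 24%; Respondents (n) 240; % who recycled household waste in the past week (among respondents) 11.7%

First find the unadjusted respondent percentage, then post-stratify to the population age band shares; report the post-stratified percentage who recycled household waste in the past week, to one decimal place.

28.4%

Unadjusted (pooled respondent) estimate weights by respondent counts:
  (420/1440)×47 + (360/1440)×20 + (420/1440)×45.4 + (240/1440)×11.7 = 33.9%
Post-stratifying to population shares instead:
  0.13×47 + 0.36×20 + 0.27×45.4 + 0.24×11.7 = 28.376%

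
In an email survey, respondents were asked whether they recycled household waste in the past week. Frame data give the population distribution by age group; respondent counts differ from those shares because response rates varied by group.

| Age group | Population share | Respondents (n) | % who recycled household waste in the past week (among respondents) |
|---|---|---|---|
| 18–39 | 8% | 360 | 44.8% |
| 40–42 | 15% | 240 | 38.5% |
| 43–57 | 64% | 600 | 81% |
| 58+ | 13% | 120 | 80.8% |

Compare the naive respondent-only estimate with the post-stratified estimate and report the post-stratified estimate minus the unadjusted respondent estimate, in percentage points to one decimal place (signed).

+8.3 percentage points

Without adjustment, the pooled respondent share is:
  (360/1320)×44.8 + (240/1320)×38.5 + (600/1320)×81 + (120/1320)×80.8 = 63.3818%
Post-stratified estimate weights by population shares:
  0.08×44.8 + 0.15×38.5 + 0.64×81 + 0.13×80.8 = 71.703%
Difference = 71.703 − 63.3818 = 8.3212 pp.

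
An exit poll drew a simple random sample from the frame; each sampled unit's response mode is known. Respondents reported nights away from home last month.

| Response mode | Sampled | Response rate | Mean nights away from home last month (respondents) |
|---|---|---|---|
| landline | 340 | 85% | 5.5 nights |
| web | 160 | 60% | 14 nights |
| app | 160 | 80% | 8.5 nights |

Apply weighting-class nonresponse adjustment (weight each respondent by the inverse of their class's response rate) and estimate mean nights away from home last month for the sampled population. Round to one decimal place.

8.3

Weighting each respondent by the inverse class response rate inflates each class back to its sampled size, so the class weight is n_sampled:
  landline: 340 × 5.5 = 1870
  web: 160 × 14 = 2240
  app: 160 × 8.5 = 1360
Adjusted estimate = 5470 / 660 = 8.28788 → 8.3.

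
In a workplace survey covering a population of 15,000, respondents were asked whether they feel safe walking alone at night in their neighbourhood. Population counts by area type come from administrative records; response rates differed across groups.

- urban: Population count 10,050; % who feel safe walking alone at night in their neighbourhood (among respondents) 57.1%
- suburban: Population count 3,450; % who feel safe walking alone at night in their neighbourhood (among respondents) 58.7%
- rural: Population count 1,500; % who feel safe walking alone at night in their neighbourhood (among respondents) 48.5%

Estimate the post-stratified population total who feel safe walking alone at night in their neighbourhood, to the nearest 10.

8,490

Apply each group's respondent rate to its population count:
  urban: 10,050 × 57.1% = 5738.55
  suburban: 3,450 × 58.7% = 2025.15
  rural: 1,500 × 48.5% = 727.5
Estimated total = 8491.2 → 8,490.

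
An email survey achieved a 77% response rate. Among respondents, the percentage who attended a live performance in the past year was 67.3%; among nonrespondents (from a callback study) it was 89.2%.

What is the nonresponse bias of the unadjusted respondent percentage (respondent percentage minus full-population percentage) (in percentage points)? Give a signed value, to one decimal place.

-5.0 percentage points

Nonresponse fraction = 1 − 0.77 = 0.23.
Bias = (nonresponse fraction) × (respondent percentage − nonrespondent percentage)
     = 0.23 × (67.3 − 89.2) = 0.23 × -21.9 = -5.037.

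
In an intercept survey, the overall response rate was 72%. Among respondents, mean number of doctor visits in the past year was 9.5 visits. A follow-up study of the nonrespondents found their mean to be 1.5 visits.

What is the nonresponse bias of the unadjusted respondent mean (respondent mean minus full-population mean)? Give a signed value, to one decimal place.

+2.2

Nonresponse fraction = 1 − 0.72 = 0.28.
Bias = (nonresponse fraction) × (respondent mean − nonrespondent mean)
     = 0.28 × (9.5 − 1.5) = 0.28 × 8 = 2.24.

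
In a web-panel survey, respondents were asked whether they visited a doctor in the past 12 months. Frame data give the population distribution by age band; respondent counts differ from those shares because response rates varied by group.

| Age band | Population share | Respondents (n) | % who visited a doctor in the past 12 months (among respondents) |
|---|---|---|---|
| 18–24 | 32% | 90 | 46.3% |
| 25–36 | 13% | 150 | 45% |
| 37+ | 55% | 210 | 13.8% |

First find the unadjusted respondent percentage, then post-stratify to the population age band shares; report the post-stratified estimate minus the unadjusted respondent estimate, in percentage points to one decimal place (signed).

Unadjusted (pooled respondent) estimate weights by respondent counts:
  (90/450)×46.3 + (150/450)×45 + (210/450)×13.8 = 30.7%
Reweighting by population age band shares:
  0.32×46.3 + 0.13×45 + 0.55×13.8 = 28.256%
Difference = 28.256 − 30.7 = -2.444 pp.

-2.4 percentage points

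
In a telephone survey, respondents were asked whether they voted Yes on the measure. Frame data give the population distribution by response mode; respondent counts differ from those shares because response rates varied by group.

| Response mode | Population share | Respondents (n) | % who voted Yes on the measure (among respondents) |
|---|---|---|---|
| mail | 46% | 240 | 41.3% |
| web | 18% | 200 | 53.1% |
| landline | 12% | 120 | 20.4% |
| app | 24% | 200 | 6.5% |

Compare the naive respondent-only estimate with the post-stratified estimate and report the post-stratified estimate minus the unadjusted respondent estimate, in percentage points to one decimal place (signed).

Unadjusted (pooled respondent) estimate weights by respondent counts:
  (240/760)×41.3 + (200/760)×53.1 + (120/760)×20.4 + (200/760)×6.5 = 31.9474%
Post-stratifying to population shares instead:
  0.46×41.3 + 0.18×53.1 + 0.12×20.4 + 0.24×6.5 = 32.564%
Difference = 32.564 − 31.9474 = 0.6166 pp.

+0.6 percentage points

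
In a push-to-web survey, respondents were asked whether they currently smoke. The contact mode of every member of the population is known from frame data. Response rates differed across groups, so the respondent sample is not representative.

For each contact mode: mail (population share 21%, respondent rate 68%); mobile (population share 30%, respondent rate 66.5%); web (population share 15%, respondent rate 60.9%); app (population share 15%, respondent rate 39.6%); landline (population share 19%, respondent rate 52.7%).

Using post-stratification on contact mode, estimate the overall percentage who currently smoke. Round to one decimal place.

59.3%

Each cell contributes population-share × respondent value:
  mail: 0.21 × 68 = 14.28
  mobile: 0.3 × 66.5 = 19.95
  web: 0.15 × 60.9 = 9.135
  app: 0.15 × 39.6 = 5.94
  landline: 0.19 × 52.7 = 10.013
Post-stratified estimate = 59.318 → 59.3%.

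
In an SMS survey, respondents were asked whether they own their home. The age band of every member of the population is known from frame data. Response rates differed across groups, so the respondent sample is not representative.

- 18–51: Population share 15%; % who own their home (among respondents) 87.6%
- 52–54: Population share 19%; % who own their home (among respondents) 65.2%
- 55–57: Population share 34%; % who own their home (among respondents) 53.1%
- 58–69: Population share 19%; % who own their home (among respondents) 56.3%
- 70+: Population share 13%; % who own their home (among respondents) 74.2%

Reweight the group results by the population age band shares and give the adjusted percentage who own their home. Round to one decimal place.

63.9%

Post-stratification weights by population share, not respondent share:
  18–51: 0.15 × 87.6 = 13.14
  52–54: 0.19 × 65.2 = 12.388
  55–57: 0.34 × 53.1 = 18.054
  58–69: 0.19 × 56.3 = 10.697
  70+: 0.13 × 74.2 = 9.646
Post-stratified estimate = 63.925 → 63.9%.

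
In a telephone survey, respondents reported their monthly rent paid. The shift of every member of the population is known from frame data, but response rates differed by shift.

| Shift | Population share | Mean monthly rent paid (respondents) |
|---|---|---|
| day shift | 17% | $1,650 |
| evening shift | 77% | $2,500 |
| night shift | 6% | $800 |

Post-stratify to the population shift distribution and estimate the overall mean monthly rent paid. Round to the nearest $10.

$2,250

Weight each group's respondent value by its population share:
  day shift: 0.17 × 1650 = 280.5
  evening shift: 0.77 × 2500 = 1925
  night shift: 0.06 × 800 = 48
Post-stratified estimate = 2253.5 → $2,250.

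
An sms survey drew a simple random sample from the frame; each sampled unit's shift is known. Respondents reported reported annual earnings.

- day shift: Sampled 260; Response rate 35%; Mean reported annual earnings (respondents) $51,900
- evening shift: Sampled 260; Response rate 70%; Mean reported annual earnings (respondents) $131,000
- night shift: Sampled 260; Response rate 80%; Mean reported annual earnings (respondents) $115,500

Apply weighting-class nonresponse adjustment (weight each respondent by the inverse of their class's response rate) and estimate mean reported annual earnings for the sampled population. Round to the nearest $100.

$99,500

Inverse-response-rate weighting restores each class to its sampled count, so class totals weight by n_sampled:
  day shift: 260 × 51,900 = 13,494,000
  evening shift: 260 × 131,000 = 34,060,000
  night shift: 260 × 115,500 = 30,030,000
Adjusted estimate = 77,584,000 / 780 = 99466.7 → $99,500.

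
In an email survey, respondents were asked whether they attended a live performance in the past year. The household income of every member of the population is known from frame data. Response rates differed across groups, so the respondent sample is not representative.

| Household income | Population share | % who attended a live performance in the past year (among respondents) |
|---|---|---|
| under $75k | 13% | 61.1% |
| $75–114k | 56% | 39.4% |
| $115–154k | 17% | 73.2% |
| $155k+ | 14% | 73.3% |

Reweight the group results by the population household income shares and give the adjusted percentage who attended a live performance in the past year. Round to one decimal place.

Each cell contributes population-share × respondent value:
  under $75k: 0.13 × 61.1 = 7.943
  $75–114k: 0.56 × 39.4 = 22.064
  $115–154k: 0.17 × 73.2 = 12.444
  $155k+: 0.14 × 73.3 = 10.262
Post-stratified estimate = 52.713 → 52.7%.

52.7%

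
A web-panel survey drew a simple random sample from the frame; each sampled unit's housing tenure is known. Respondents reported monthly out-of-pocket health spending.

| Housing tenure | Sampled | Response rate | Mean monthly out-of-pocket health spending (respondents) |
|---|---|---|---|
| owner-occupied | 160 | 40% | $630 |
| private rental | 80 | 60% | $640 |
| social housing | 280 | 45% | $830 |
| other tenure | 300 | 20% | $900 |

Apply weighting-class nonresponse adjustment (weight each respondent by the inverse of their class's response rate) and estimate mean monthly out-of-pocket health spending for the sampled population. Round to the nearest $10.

Each respondent's weight = sampled/responded in their class; summing within a class gives n_sampled, so:
  owner-occupied: 160 × 630 = 100,800
  private rental: 80 × 640 = 51,200
  social housing: 280 × 830 = 232,400
  other tenure: 300 × 900 = 270,000
Adjusted estimate = 654,400 / 820 = 798.049 → $800.

$800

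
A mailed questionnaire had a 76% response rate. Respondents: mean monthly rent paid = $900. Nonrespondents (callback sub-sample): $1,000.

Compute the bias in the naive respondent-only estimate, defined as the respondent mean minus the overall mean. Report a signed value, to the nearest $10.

-$20

Nonresponse fraction = 1 − 0.76 = 0.24.
Bias = (nonresponse fraction) × (respondent mean − nonrespondent mean)
     = 0.24 × (900 − 1000) = 0.24 × -100 = -24.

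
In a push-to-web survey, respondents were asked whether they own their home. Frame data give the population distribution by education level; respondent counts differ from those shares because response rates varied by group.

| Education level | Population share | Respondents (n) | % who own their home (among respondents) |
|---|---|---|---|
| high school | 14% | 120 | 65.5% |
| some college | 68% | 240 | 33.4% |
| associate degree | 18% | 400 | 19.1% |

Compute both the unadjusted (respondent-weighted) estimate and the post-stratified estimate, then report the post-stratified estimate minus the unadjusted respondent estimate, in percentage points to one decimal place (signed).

+4.4 percentage points

Unadjusted (pooled respondent) estimate weights by respondent counts:
  (120/760)×65.5 + (240/760)×33.4 + (400/760)×19.1 = 30.9421%
Post-stratifying to population shares instead:
  0.14×65.5 + 0.68×33.4 + 0.18×19.1 = 35.32%
Difference = 35.32 − 30.9421 = 4.3779 pp.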